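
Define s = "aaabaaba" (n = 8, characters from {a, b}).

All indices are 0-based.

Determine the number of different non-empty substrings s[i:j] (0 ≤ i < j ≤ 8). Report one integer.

23

sorted suffixes:
  #0 SA[0]=7  'a'
  #1 SA[1]=0  'aaabaaba'
  #2 SA[2]=4  'aaba'
  #3 SA[3]=1  'aabaaba'
  #4 SA[4]=5  'aba'
  #5 SA[5]=2  'abaaba'
  #6 SA[6]=6  'ba'
  #7 SA[7]=3  'baaba'

SA = [7, 0, 4, 1, 5, 2, 6, 3]
i: (SA[i-1],SA[i]) lcp shared
  1: (7,0) 1 'a'
  2: (0,4) 2 'aa'
  3: (4,1) 4 'aaba'
  4: (1,5) 1 'a'
  5: (5,2) 3 'aba'
  6: (2,6) 0 ''
  7: (6,3) 2 'ba'

n(n+1)/2 = 8·9/2 = 36
Σ LCP = 0 + 1 + 2 + 4 + 1 + 3 + 0 + 2 = 13
distinct = 36 − 13 = 23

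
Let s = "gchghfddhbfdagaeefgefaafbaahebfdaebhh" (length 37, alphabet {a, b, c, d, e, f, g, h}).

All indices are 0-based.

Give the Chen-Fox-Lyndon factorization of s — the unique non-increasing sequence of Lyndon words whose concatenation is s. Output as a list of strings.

emit factor 1: 'g' (i=0, period=1)
emit factor 2: 'chghfddh' (i=1, period=8)
emit factor 3: 'bfd' (i=9, period=3)
emit factor 4: 'ag' (i=12, period=2)
emit factor 5: 'aeefgef' (i=14, period=7)
emit factor 6: 'aafbaahebfdaebhh' (i=21, period=16)

["g", "chghfddh", "bfd", "ag", "aeefgef", "aafbaahebfdaebhh"]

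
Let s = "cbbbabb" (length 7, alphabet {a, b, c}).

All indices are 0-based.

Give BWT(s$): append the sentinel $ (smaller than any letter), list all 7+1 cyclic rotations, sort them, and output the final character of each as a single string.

bbbbabc$

rank  rotation  last
    0  $cbbbabb  b
    1  abb$cbbb  b
    2  b$cbbbab  b
    3  babb$cbb  b
    4  bb$cbbba  a
    5  bbabb$cb  b
    6  bbbabb$c  c
    7  cbbbabb$  $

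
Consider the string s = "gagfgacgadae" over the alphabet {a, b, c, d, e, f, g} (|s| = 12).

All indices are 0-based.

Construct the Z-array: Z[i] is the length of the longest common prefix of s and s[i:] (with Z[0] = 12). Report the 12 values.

Z[0]=12
i=1: i≥r, start 0; Z[1]=0
i=2: i≥r, start 0; Z[2]=1 extend→box=[2,3)
i=3: i≥r, start 0; Z[3]=0
i=4: i≥r, start 0; Z[4]=2 extend→box=[4,6)
i=5: min(r-i=1, Z[1]=0)=0; Z[5]=0
i=6: i≥r, start 0; Z[6]=0
i=7: i≥r, start 0; Z[7]=2 extend→box=[7,9)
i=8: min(r-i=1, Z[1]=0)=0; Z[8]=0
i=9: i≥r, start 0; Z[9]=0
i=10: i≥r, start 0; Z[10]=0
i=11: i≥r, start 0; Z[11]=0

[12, 0, 1, 0, 2, 0, 0, 2, 0, 0, 0, 0]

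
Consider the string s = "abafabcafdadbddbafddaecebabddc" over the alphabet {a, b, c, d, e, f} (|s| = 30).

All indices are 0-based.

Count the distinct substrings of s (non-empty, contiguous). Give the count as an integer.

rank | idx | suffix
   0 |   0 | abafabcafdadbddbafddaecebabddc
   1 |   4 | abcafdadbddbafddaecebabddc
   2 |  25 | abddc
   3 |  10 | adbddbafddaecebabddc
   4 |  20 | aecebabddc
   5 |   2 | afabcafdadbddbafddaecebabddc
   6 |   7 | afdadbddbafddaecebabddc
   7 |  16 | afddaecebabddc
   8 |  24 | babddc
   9 |   1 | bafabcafdadbddbafddaecebabddc
  10 |  15 | bafddaecebabddc
  11 |   5 | bcafdadbddbafddaecebabddc
  12 |  12 | bddbafddaecebabddc
  13 |  26 | bddc
  14 |  29 | c
  15 |   6 | cafdadbddbafddaecebabddc
  16 |  22 | cebabddc
  17 |   9 | dadbddbafddaecebabddc
  18 |  19 | daecebabddc
  19 |  14 | dbafddaecebabddc
  20 |  11 | dbddbafddaecebabddc
  21 |  28 | dc
  22 |  18 | ddaecebabddc
  23 |  13 | ddbafddaecebabddc
  24 |  27 | ddc
  25 |  23 | ebabddc
  26 |  21 | ecebabddc
  27 |   3 | fabcafdadbddbafddaecebabddc
  28 |   8 | fdadbddbafddaecebabddc
  29 |  17 | fddaecebabddc

SA = [0, 4, 25, 10, 20, 2, 7, 16, 24, 1, 15, 5, 12, 26, 29, 6, 22, 9, 19, 14, 11, 28, 18, 13, 27, 23, 21, 3, 8, 17]
rank  pair      lcp
   1  s[0:],s[4:]  2  'ab'
   2  s[4:],s[25:]  2  'ab'
   3  s[25:],s[10:]  1  'a'
   4  s[10:],s[20:]  1  'a'
   5  s[20:],s[2:]  1  'a'
   6  s[2:],s[7:]  2  'af'
   7  s[7:],s[16:]  3  'afd'
   8  s[16:],s[24:]  0  ''
   9  s[24:],s[1:]  2  'ba'
  10  s[1:],s[15:]  3  'baf'
  11  s[15:],s[5:]  1  'b'
  12  s[5:],s[12:]  1  'b'
  13  s[12:],s[26:]  3  'bdd'
  14  s[26:],s[29:]  0  ''
  15  s[29:],s[6:]  1  'c'
  16  s[6:],s[22:]  1  'c'
  17  s[22:],s[9:]  0  ''
  18  s[9:],s[19:]  2  'da'
  19  s[19:],s[14:]  1  'd'
  20  s[14:],s[11:]  2  'db'
  21  s[11:],s[28:]  1  'd'
  22  s[28:],s[18:]  1  'd'
  23  s[18:],s[13:]  2  'dd'
  24  s[13:],s[27:]  2  'dd'
  25  s[27:],s[23:]  0  ''
  26  s[23:],s[21:]  1  'e'
  27  s[21:],s[3:]  0  ''
  28  s[3:],s[8:]  1  'f'
  29  s[8:],s[17:]  2  'fd'

n(n+1)/2 = 30·31/2 = 465
Σ LCP = 0 + 2 + 2 + 1 + 1 + 1 + 2 + 3 + 0 + 2 + 3 + 1 + 1 + 3 + 0 + 1 + 1 + 0 + 2 + 1 + 2 + 1 + 1 + 2 + 2 + 0 + 1 + 0 + 1 + 2 = 39
distinct = 465 − 39 = 426

426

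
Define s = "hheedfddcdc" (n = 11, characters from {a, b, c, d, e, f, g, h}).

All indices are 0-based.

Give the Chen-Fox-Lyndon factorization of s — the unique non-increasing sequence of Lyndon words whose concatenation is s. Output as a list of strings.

emit factor 1: 'h' (i=0, period=1)
emit factor 2: 'h' (i=1, period=1)
emit factor 3: 'e' (i=2, period=1)
emit factor 4: 'e' (i=3, period=1)
emit factor 5: 'df' (i=4, period=2)
emit factor 6: 'd' (i=6, period=1)
emit factor 7: 'd' (i=7, period=1)
emit factor 8: 'cd' (i=8, period=2)
emit factor 9: 'c' (i=10, period=1)

["h", "h", "e", "e", "df", "d", "d", "cd", "c"]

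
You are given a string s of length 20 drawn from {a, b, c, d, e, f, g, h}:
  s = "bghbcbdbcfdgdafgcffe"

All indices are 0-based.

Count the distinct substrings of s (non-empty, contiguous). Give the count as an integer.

196

rank→(start, suffix):
  0 → (13, 'afgcffe')
  1 → (3, 'bcbdbcfdgdafgcffe')
  2 → (7, 'bcfdgdafgcffe')
  3 → (5, 'bdbcfdgdafgcffe')
  4 → (0, 'bghbcbdbcfdgdafgcffe')
  5 → (4, 'cbdbcfdgdafgcffe')
  6 → (8, 'cfdgdafgcffe')
  7 → (16, 'cffe')
  8 → (12, 'dafgcffe')
  9 → (6, 'dbcfdgdafgcffe')
  10 → (10, 'dgdafgcffe')
  11 → (19, 'e')
  12 → (9, 'fdgdafgcffe')
  13 → (18, 'fe')
  14 → (17, 'ffe')
  15 → (14, 'fgcffe')
  16 → (15, 'gcffe')
  17 → (11, 'gdafgcffe')
  18 → (1, 'ghbcbdbcfdgdafgcffe')
  19 → (2, 'hbcbdbcfdgdafgcffe')

SA = [13, 3, 7, 5, 0, 4, 8, 16, 12, 6, 10, 19, 9, 18, 17, 14, 15, 11, 1, 2]
[i] adj suffixes → lcp
  [1] 13/3 → 0 ('')
  [2] 3/7 → 2 ('bc')
  [3] 7/5 → 1 ('b')
  [4] 5/0 → 1 ('b')
  [5] 0/4 → 0 ('')
  [6] 4/8 → 1 ('c')
  [7] 8/16 → 2 ('cf')
  [8] 16/12 → 0 ('')
  [9] 12/6 → 1 ('d')
  [10] 6/10 → 1 ('d')
  [11] 10/19 → 0 ('')
  [12] 19/9 → 0 ('')
  [13] 9/18 → 1 ('f')
  [14] 18/17 → 1 ('f')
  [15] 17/14 → 1 ('f')
  [16] 14/15 → 0 ('')
  [17] 15/11 → 1 ('g')
  [18] 11/1 → 1 ('g')
  [19] 1/2 → 0 ('')

n(n+1)/2 = 20·21/2 = 210
Σ LCP = 0 + 0 + 2 + 1 + 1 + 0 + 1 + 2 + 0 + 1 + 1 + 0 + 0 + 1 + 1 + 1 + 0 + 1 + 1 + 0 = 14
distinct = 210 − 14 = 196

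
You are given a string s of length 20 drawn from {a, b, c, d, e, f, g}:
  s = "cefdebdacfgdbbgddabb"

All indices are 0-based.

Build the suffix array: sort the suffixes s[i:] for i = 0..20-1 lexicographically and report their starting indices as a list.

rank | idx | suffix
   0 |  17 | abb
   1 |   7 | acfgdbbgddabb
   2 |  19 | b
   3 |  18 | bb
   4 |  12 | bbgddabb
   5 |   5 | bdacfgdbbgddabb
   6 |  13 | bgddabb
   7 |   0 | cefdebdacfgdbbgddabb
   8 |   8 | cfgdbbgddabb
   9 |  16 | dabb
  10 |   6 | dacfgdbbgddabb
  11 |  11 | dbbgddabb
  12 |  15 | ddabb
  13 |   3 | debdacfgdbbgddabb
  14 |   4 | ebdacfgdbbgddabb
  15 |   1 | efdebdacfgdbbgddabb
  16 |   2 | fdebdacfgdbbgddabb
  17 |   9 | fgdbbgddabb
  18 |  10 | gdbbgddabb
  19 |  14 | gddabb

[17, 7, 19, 18, 12, 5, 13, 0, 8, 16, 6, 11, 15, 3, 4, 1, 2, 9, 10, 14]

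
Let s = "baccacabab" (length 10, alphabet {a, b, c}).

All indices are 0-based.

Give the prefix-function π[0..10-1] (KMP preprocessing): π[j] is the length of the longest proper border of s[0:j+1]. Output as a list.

π[0] = 0
j=1 s[j]='a': π[1]=0 (border '')
j=2 s[j]='c': π[2]=0 (border '')
j=3 s[j]='c': π[3]=0 (border '')
j=4 s[j]='a': π[4]=0 (border '')
j=5 s[j]='c': π[5]=0 (border '')
j=6 s[j]='a': π[6]=0 (border '')
j=7 s[j]='b': π[7]=1 (border 'b')
j=8 s[j]='a': π[8]=2 (border 'ba')
j=9 s[j]='b': k: 2→0; π[9]=1 (border 'b')

[0, 0, 0, 0, 0, 0, 0, 1, 2, 1]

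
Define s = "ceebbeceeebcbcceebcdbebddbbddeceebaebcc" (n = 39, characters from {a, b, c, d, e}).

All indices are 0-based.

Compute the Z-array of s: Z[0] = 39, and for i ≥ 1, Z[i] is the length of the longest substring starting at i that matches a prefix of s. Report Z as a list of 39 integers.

Z[0]=39
i=1: outside box; Z[1]=0
i=2: outside box; Z[2]=0
i=3: outside box; Z[3]=0
i=4: outside box; Z[4]=0
i=5: outside box; Z[5]=0
i=6: outside box; Z[6]=3 scan→box=[6,9)
i=7: min(r-i=2, Z[1]=0)=0; Z[7]=0
i=8: min(r-i=1, Z[2]=0)=0; Z[8]=0
i=9: outside box; Z[9]=0
i=10: outside box; Z[10]=0
i=11: outside box; Z[11]=1 scan→box=[11,12)
i=12: outside box; Z[12]=0
i=13: outside box; Z[13]=1 scan→box=[13,14)
i=14: outside box; Z[14]=4 scan→box=[14,18)
i=15: min(r-i=3, Z[1]=0)=0; Z[15]=0
i=16: min(r-i=2, Z[2]=0)=0; Z[16]=0
i=17: min(r-i=1, Z[3]=0)=0; Z[17]=0
i=18: outside box; Z[18]=1 scan→box=[18,19)
i=19: outside box; Z[19]=0
i=20: outside box; Z[20]=0
i=21: outside box; Z[21]=0
i=22: outside box; Z[22]=0
i=23: outside box; Z[23]=0
i=24: outside box; Z[24]=0
i=25: outside box; Z[25]=0
i=26: outside box; Z[26]=0
i=27: outside box; Z[27]=0
i=28: outside box; Z[28]=0
i=29: outside box; Z[29]=0
i=30: outside box; Z[30]=4 scan→box=[30,34)
i=31: min(r-i=3, Z[1]=0)=0; Z[31]=0
i=32: min(r-i=2, Z[2]=0)=0; Z[32]=0
i=33: min(r-i=1, Z[3]=0)=0; Z[33]=0
i=34: outside box; Z[34]=0
i=35: outside box; Z[35]=0
i=36: outside box; Z[36]=0
i=37: outside box; Z[37]=1 scan→box=[37,38)
i=38: outside box; Z[38]=1 scan→box=[38,39)

[39, 0, 0, 0, 0, 0, 3, 0, 0, 0, 0, 1, 0, 1, 4, 0, 0, 0, 1, 0, 0, 0, 0, 0, 0, 0, 0, 0, 0, 0, 4, 0, 0, 0, 0, 0, 0, 1, 1]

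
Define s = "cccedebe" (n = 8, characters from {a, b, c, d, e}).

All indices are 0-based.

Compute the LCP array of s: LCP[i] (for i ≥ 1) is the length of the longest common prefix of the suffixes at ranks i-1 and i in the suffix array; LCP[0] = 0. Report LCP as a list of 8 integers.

sorted suffixes:
  #0 SA[0]=6  'be'
  #1 SA[1]=0  'cccedebe'
  #2 SA[2]=1  'ccedebe'
  #3 SA[3]=2  'cedebe'
  #4 SA[4]=4  'debe'
  #5 SA[5]=7  'e'
  #6 SA[6]=5  'ebe'
  #7 SA[7]=3  'edebe'

SA = [6, 0, 1, 2, 4, 7, 5, 3]
rank  pair      lcp
   1  s[6:],s[0:]  0  ''
   2  s[0:],s[1:]  2  'cc'
   3  s[1:],s[2:]  1  'c'
   4  s[2:],s[4:]  0  ''
   5  s[4:],s[7:]  0  ''
   6  s[7:],s[5:]  1  'e'
   7  s[5:],s[3:]  1  'e'

[0, 0, 2, 1, 0, 0, 1, 1]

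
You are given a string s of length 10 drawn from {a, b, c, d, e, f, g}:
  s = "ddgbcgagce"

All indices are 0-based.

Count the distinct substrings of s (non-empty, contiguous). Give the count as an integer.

51

rank→(start, suffix):
  0 → (6, 'agce')
  1 → (3, 'bcgagce')
  2 → (8, 'ce')
  3 → (4, 'cgagce')
  4 → (0, 'ddgbcgagce')
  5 → (1, 'dgbcgagce')
  6 → (9, 'e')
  7 → (5, 'gagce')
  8 → (2, 'gbcgagce')
  9 → (7, 'gce')

SA = [6, 3, 8, 4, 0, 1, 9, 5, 2, 7]
[i] adj suffixes → lcp
  [1] 6/3 → 0 ('')
  [2] 3/8 → 0 ('')
  [3] 8/4 → 1 ('c')
  [4] 4/0 → 0 ('')
  [5] 0/1 → 1 ('d')
  [6] 1/9 → 0 ('')
  [7] 9/5 → 0 ('')
  [8] 5/2 → 1 ('g')
  [9] 2/7 → 1 ('g')

n(n+1)/2 = 10·11/2 = 55
Σ LCP = 0 + 0 + 0 + 1 + 0 + 1 + 0 + 0 + 1 + 1 = 4
distinct = 55 − 4 = 51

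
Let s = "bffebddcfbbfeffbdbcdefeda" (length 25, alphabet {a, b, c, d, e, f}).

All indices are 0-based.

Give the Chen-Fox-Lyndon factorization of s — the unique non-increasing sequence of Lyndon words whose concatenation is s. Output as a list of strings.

emit factor 1: 'bffe' (i=0, period=4)
emit factor 2: 'bddcf' (i=4, period=5)
emit factor 3: 'bbfeffbdbcdefed' (i=9, period=15)
emit factor 4: 'a' (i=24, period=1)

["bffe", "bddcf", "bbfeffbdbcdefed", "a"]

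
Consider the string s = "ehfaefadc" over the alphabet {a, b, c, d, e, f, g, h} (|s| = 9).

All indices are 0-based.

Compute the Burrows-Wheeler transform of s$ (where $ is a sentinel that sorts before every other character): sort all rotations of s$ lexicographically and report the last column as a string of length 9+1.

cffdaa$ehe

rank  rotation    last
    0  $ehfaefadc  c
    1  adc$ehfaef  f
    2  aefadc$ehf  f
    3  c$ehfaefad  d
    4  dc$ehfaefa  a
    5  efadc$ehfa  a
    6  ehfaefadc$  $
    7  fadc$ehfae  e
    8  faefadc$eh  h
    9  hfaefadc$e  e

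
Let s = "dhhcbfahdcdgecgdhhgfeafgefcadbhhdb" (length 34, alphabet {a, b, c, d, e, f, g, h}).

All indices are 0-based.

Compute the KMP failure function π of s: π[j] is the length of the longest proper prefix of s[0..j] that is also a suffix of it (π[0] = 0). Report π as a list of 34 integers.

π[0] = 0
j=1 s[j]='h': π[1]=0 (border '')
j=2 s[j]='h': π[2]=0 (border '')
j=3 s[j]='c': π[3]=0 (border '')
j=4 s[j]='b': π[4]=0 (border '')
j=5 s[j]='f': π[5]=0 (border '')
j=6 s[j]='a': π[6]=0 (border '')
j=7 s[j]='h': π[7]=0 (border '')
j=8 s[j]='d': π[8]=1 (border 'd')
j=9 s[j]='c': k: 1→0; π[9]=0 (border '')
j=10 s[j]='d': π[10]=1 (border 'd')
j=11 s[j]='g': k: 1→0; π[11]=0 (border '')
j=12 s[j]='e': π[12]=0 (border '')
j=13 s[j]='c': π[13]=0 (border '')
j=14 s[j]='g': π[14]=0 (border '')
j=15 s[j]='d': π[15]=1 (border 'd')
j=16 s[j]='h': π[16]=2 (border 'dh')
j=17 s[j]='h': π[17]=3 (border 'dhh')
j=18 s[j]='g': k: 3→0; π[18]=0 (border '')
j=19 s[j]='f': π[19]=0 (border '')
j=20 s[j]='e': π[20]=0 (border '')
j=21 s[j]='a': π[21]=0 (border '')
j=22 s[j]='f': π[22]=0 (border '')
j=23 s[j]='g': π[23]=0 (border '')
j=24 s[j]='e': π[24]=0 (border '')
j=25 s[j]='f': π[25]=0 (border '')
j=26 s[j]='c': π[26]=0 (border '')
j=27 s[j]='a': π[27]=0 (border '')
j=28 s[j]='d': π[28]=1 (border 'd')
j=29 s[j]='b': k: 1→0; π[29]=0 (border '')
j=30 s[j]='h': π[30]=0 (border '')
j=31 s[j]='h': π[31]=0 (border '')
j=32 s[j]='d': π[32]=1 (border 'd')
j=33 s[j]='b': k: 1→0; π[33]=0 (border '')

[0, 0, 0, 0, 0, 0, 0, 0, 1, 0, 1, 0, 0, 0, 0, 1, 2, 3, 0, 0, 0, 0, 0, 0, 0, 0, 0, 0, 1, 0, 0, 0, 1, 0]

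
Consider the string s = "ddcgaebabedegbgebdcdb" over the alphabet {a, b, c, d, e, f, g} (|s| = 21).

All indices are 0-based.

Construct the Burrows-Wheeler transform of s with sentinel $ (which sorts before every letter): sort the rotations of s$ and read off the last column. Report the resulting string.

rank  rotation                last
    0  $ddcgaebabedegbgebdcdb  b
    1  abedegbgebdcdb$ddcgaeb  b
    2  aebabedegbgebdcdb$ddcg  g
    3  b$ddcgaebabedegbgebdcd  d
    4  babedegbgebdcdb$ddcgae  e
    5  bdcdb$ddcgaebabedegbge  e
    6  bedegbgebdcdb$ddcgaeba  a
    7  bgebdcdb$ddcgaebabedeg  g
    8  cdb$ddcgaebabedegbgebd  d
    9  cgaebabedegbgebdcdb$dd  d
   10  db$ddcgaebabedegbgebdc  c
   11  dcdb$ddcgaebabedegbgeb  b
   12  dcgaebabedegbgebdcdb$d  d
   13  ddcgaebabedegbgebdcdb$  $
   14  degbgebdcdb$ddcgaebabe  e
   15  ebabedegbgebdcdb$ddcga  a
   16  ebdcdb$ddcgaebabedegbg  g
   17  edegbgebdcdb$ddcgaebab  b
   18  egbgebdcdb$ddcgaebabed  d
   19  gaebabedegbgebdcdb$ddc  c
   20  gbgebdcdb$ddcgaebabede  e
   21  gebdcdb$ddcgaebabedegb  b

bbgdeeagddcbd$eagbdceb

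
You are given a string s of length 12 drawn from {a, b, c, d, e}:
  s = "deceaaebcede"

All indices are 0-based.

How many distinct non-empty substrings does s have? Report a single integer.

69

rank | idx | suffix
   0 |   4 | aaebcede
   1 |   5 | aebcede
   2 |   7 | bcede
   3 |   2 | ceaaebcede
   4 |   8 | cede
   5 |  10 | de
   6 |   0 | deceaaebcede
   7 |  11 | e
   8 |   3 | eaaebcede
   9 |   6 | ebcede
  10 |   1 | eceaaebcede
  11 |   9 | ede

SA = [4, 5, 7, 2, 8, 10, 0, 11, 3, 6, 1, 9]
rank  pair      lcp
   1  s[4:],s[5:]  1  'a'
   2  s[5:],s[7:]  0  ''
   3  s[7:],s[2:]  0  ''
   4  s[2:],s[8:]  2  'ce'
   5  s[8:],s[10:]  0  ''
   6  s[10:],s[0:]  2  'de'
   7  s[0:],s[11:]  0  ''
   8  s[11:],s[3:]  1  'e'
   9  s[3:],s[6:]  1  'e'
  10  s[6:],s[1:]  1  'e'
  11  s[1:],s[9:]  1  'e'

n(n+1)/2 = 12·13/2 = 78
Σ LCP = 0 + 1 + 0 + 0 + 2 + 0 + 2 + 0 + 1 + 1 + 1 + 1 = 9
distinct = 78 − 9 = 69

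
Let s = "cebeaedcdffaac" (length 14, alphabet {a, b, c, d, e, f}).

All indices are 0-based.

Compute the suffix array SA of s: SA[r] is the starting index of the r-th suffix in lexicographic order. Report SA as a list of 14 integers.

[11, 12, 4, 2, 13, 7, 0, 6, 8, 3, 1, 5, 10, 9]

rank | idx | suffix
   0 |  11 | aac
   1 |  12 | ac
   2 |   4 | aedcdffaac
   3 |   2 | beaedcdffaac
   4 |  13 | c
   5 |   7 | cdffaac
   6 |   0 | cebeaedcdffaac
   7 |   6 | dcdffaac
   8 |   8 | dffaac
   9 |   3 | eaedcdffaac
  10 |   1 | ebeaedcdffaac
  11 |   5 | edcdffaac
  12 |  10 | faac
  13 |   9 | ffaac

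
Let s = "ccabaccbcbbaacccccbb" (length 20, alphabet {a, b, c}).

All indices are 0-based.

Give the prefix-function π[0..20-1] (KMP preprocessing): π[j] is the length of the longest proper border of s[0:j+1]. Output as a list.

π[0] = 0
j=1 s[j]='c': π[1]=1 (border 'c')
j=2 s[j]='a': k: 1→0; π[2]=0 (border '')
j=3 s[j]='b': π[3]=0 (border '')
j=4 s[j]='a': π[4]=0 (border '')
j=5 s[j]='c': π[5]=1 (border 'c')
j=6 s[j]='c': π[6]=2 (border 'cc')
j=7 s[j]='b': k: 2→1→0; π[7]=0 (border '')
j=8 s[j]='c': π[8]=1 (border 'c')
j=9 s[j]='b': k: 1→0; π[9]=0 (border '')
j=10 s[j]='b': π[10]=0 (border '')
j=11 s[j]='a': π[11]=0 (border '')
j=12 s[j]='a': π[12]=0 (border '')
j=13 s[j]='c': π[13]=1 (border 'c')
j=14 s[j]='c': π[14]=2 (border 'cc')
j=15 s[j]='c': k: 2→1; π[15]=2 (border 'cc')
j=16 s[j]='c': k: 2→1; π[16]=2 (border 'cc')
j=17 s[j]='c': k: 2→1; π[17]=2 (border 'cc')
j=18 s[j]='b': k: 2→1→0; π[18]=0 (border '')
j=19 s[j]='b': π[19]=0 (border '')

[0, 1, 0, 0, 0, 1, 2, 0, 1, 0, 0, 0, 0, 1, 2, 2, 2, 2, 0, 0]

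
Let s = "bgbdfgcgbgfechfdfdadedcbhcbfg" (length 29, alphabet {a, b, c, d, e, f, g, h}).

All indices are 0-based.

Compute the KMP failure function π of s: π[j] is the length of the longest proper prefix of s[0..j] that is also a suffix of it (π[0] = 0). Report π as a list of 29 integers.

[0, 0, 1, 0, 0, 0, 0, 0, 1, 2, 0, 0, 0, 0, 0, 0, 0, 0, 0, 0, 0, 0, 0, 1, 0, 0, 1, 0, 0]

π[0] = 0
j=1 s[j]='g': π[1]=0 (border '')
j=2 s[j]='b': π[2]=1 (border 'b')
j=3 s[j]='d': k: 1→0; π[3]=0 (border '')
j=4 s[j]='f': π[4]=0 (border '')
j=5 s[j]='g': π[5]=0 (border '')
j=6 s[j]='c': π[6]=0 (border '')
j=7 s[j]='g': π[7]=0 (border '')
j=8 s[j]='b': π[8]=1 (border 'b')
j=9 s[j]='g': π[9]=2 (border 'bg')
j=10 s[j]='f': k: 2→0; π[10]=0 (border '')
j=11 s[j]='e': π[11]=0 (border '')
j=12 s[j]='c': π[12]=0 (border '')
j=13 s[j]='h': π[13]=0 (border '')
j=14 s[j]='f': π[14]=0 (border '')
j=15 s[j]='d': π[15]=0 (border '')
j=16 s[j]='f': π[16]=0 (border '')
j=17 s[j]='d': π[17]=0 (border '')
j=18 s[j]='a': π[18]=0 (border '')
j=19 s[j]='d': π[19]=0 (border '')
j=20 s[j]='e': π[20]=0 (border '')
j=21 s[j]='d': π[21]=0 (border '')
j=22 s[j]='c': π[22]=0 (border '')
j=23 s[j]='b': π[23]=1 (border 'b')
j=24 s[j]='h': k: 1→0; π[24]=0 (border '')
j=25 s[j]='c': π[25]=0 (border '')
j=26 s[j]='b': π[26]=1 (border 'b')
j=27 s[j]='f': k: 1→0; π[27]=0 (border '')
j=28 s[j]='g': π[28]=0 (border '')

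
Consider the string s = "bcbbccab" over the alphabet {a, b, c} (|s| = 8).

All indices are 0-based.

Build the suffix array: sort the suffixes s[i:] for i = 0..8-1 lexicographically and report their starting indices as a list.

[6, 7, 2, 0, 3, 5, 1, 4]

rank | idx | suffix
   0 |   6 | ab
   1 |   7 | b
   2 |   2 | bbccab
   3 |   0 | bcbbccab
   4 |   3 | bccab
   5 |   5 | cab
   6 |   1 | cbbccab
   7 |   4 | ccab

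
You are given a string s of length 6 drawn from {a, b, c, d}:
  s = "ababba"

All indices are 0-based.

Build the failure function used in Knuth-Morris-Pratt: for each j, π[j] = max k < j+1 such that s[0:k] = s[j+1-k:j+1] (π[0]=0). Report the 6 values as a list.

π[0] = 0
j=1 s[j]='b': π[1]=0 (border '')
j=2 s[j]='a': π[2]=1 (border 'a')
j=3 s[j]='b': π[3]=2 (border 'ab')
j=4 s[j]='b': k: 2→0; π[4]=0 (border '')
j=5 s[j]='a': π[5]=1 (border 'a')

[0, 0, 1, 2, 0, 1]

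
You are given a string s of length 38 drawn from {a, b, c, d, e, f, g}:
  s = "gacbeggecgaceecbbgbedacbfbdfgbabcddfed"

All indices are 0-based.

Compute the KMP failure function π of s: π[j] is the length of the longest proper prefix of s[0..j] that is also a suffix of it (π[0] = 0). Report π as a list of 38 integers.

π[0] = 0
j=1 s[j]='a': π[1]=0 (border '')
j=2 s[j]='c': π[2]=0 (border '')
j=3 s[j]='b': π[3]=0 (border '')
j=4 s[j]='e': π[4]=0 (border '')
j=5 s[j]='g': π[5]=1 (border 'g')
j=6 s[j]='g': k: 1→0; π[6]=1 (border 'g')
j=7 s[j]='e': k: 1→0; π[7]=0 (border '')
j=8 s[j]='c': π[8]=0 (border '')
j=9 s[j]='g': π[9]=1 (border 'g')
j=10 s[j]='a': π[10]=2 (border 'ga')
j=11 s[j]='c': π[11]=3 (border 'gac')
j=12 s[j]='e': k: 3→0; π[12]=0 (border '')
j=13 s[j]='e': π[13]=0 (border '')
j=14 s[j]='c': π[14]=0 (border '')
j=15 s[j]='b': π[15]=0 (border '')
j=16 s[j]='b': π[16]=0 (border '')
j=17 s[j]='g': π[17]=1 (border 'g')
j=18 s[j]='b': k: 1→0; π[18]=0 (border '')
j=19 s[j]='e': π[19]=0 (border '')
j=20 s[j]='d': π[20]=0 (border '')
j=21 s[j]='a': π[21]=0 (border '')
j=22 s[j]='c': π[22]=0 (border '')
j=23 s[j]='b': π[23]=0 (border '')
j=24 s[j]='f': π[24]=0 (border '')
j=25 s[j]='b': π[25]=0 (border '')
j=26 s[j]='d': π[26]=0 (border '')
j=27 s[j]='f': π[27]=0 (border '')
j=28 s[j]='g': π[28]=1 (border 'g')
j=29 s[j]='b': k: 1→0; π[29]=0 (border '')
j=30 s[j]='a': π[30]=0 (border '')
j=31 s[j]='b': π[31]=0 (border '')
j=32 s[j]='c': π[32]=0 (border '')
j=33 s[j]='d': π[33]=0 (border '')
j=34 s[j]='d': π[34]=0 (border '')
j=35 s[j]='f': π[35]=0 (border '')
j=36 s[j]='e': π[36]=0 (border '')
j=37 s[j]='d': π[37]=0 (border '')

[0, 0, 0, 0, 0, 1, 1, 0, 0, 1, 2, 3, 0, 0, 0, 0, 0, 1, 0, 0, 0, 0, 0, 0, 0, 0, 0, 0, 1, 0, 0, 0, 0, 0, 0, 0, 0, 0]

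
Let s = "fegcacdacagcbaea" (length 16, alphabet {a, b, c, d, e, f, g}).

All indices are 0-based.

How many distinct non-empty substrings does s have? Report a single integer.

sorted suffixes:
  #0 SA[0]=15  'a'
  #1 SA[1]=7  'acagcbaea'
  #2 SA[2]=4  'acdacagcbaea'
  #3 SA[3]=13  'aea'
  #4 SA[4]=9  'agcbaea'
  #5 SA[5]=12  'baea'
  #6 SA[6]=3  'cacdacagcbaea'
  #7 SA[7]=8  'cagcbaea'
  #8 SA[8]=11  'cbaea'
  #9 SA[9]=5  'cdacagcbaea'
  #10 SA[10]=6  'dacagcbaea'
  #11 SA[11]=14  'ea'
  #12 SA[12]=1  'egcacdacagcbaea'
  #13 SA[13]=0  'fegcacdacagcbaea'
  #14 SA[14]=2  'gcacdacagcbaea'
  #15 SA[15]=10  'gcbaea'

SA = [15, 7, 4, 13, 9, 12, 3, 8, 11, 5, 6, 14, 1, 0, 2, 10]
rank  pair      lcp
   1  s[15:],s[7:]  1  'a'
   2  s[7:],s[4:]  2  'ac'
   3  s[4:],s[13:]  1  'a'
   4  s[13:],s[9:]  1  'a'
   5  s[9:],s[12:]  0  ''
   6  s[12:],s[3:]  0  ''
   7  s[3:],s[8:]  2  'ca'
   8  s[8:],s[11:]  1  'c'
   9  s[11:],s[5:]  1  'c'
  10  s[5:],s[6:]  0  ''
  11  s[6:],s[14:]  0  ''
  12  s[14:],s[1:]  1  'e'
  13  s[1:],s[0:]  0  ''
  14  s[0:],s[2:]  0  ''
  15  s[2:],s[10:]  2  'gc'

n(n+1)/2 = 16·17/2 = 136
Σ LCP = 0 + 1 + 2 + 1 + 1 + 0 + 0 + 2 + 1 + 1 + 0 + 0 + 1 + 0 + 0 + 2 = 12
distinct = 136 − 12 = 124

124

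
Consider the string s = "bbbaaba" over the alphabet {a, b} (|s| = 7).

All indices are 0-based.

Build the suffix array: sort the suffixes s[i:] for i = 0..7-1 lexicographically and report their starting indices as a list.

rank→(start, suffix):
  0 → (6, 'a')
  1 → (3, 'aaba')
  2 → (4, 'aba')
  3 → (5, 'ba')
  4 → (2, 'baaba')
  5 → (1, 'bbaaba')
  6 → (0, 'bbbaaba')

[6, 3, 4, 5, 2, 1, 0]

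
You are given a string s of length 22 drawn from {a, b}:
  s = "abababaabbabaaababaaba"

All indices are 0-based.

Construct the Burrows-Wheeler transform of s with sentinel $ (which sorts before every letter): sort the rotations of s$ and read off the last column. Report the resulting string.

abbbababbbab$aaaaabaaaa

rank  rotation                 last
    0  $abababaabbabaaababaaba  a
    1  a$abababaabbabaaababaab  b
    2  aaababaaba$abababaabbab  b
    3  aaba$abababaabbabaaabab  b
    4  aababaaba$abababaabbaba  a
    5  aabbabaaababaaba$ababab  b
    6  aba$abababaabbabaaababa  a
    7  abaaababaaba$abababaabb  b
    8  abaaba$abababaabbabaaab  b
    9  abaabbabaaababaaba$abab  b
   10  ababaaba$abababaabbabaa  a
   11  ababaabbabaaababaaba$ab  b
   12  abababaabbabaaababaaba$  $
   13  abbabaaababaaba$abababa  a
   14  ba$abababaabbabaaababaa  a
   15  baaababaaba$abababaabba  a
   16  baaba$abababaabbabaaaba  a
   17  baabbabaaababaaba$ababa  a
   18  babaaababaaba$abababaab  b
   19  babaaba$abababaabbabaaa  a
   20  babaabbabaaababaaba$aba  a
   21  bababaabbabaaababaaba$a  a
   22  bbabaaababaaba$abababaa  a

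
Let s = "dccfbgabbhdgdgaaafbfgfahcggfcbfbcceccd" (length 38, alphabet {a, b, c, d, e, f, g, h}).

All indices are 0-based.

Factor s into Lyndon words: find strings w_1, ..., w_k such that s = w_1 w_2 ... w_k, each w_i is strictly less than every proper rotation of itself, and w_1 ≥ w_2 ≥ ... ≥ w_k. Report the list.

["d", "ccf", "bg", "abbhdgdg", "aaafbfgfahcggfcbfbcceccd"]

emit factor 1: 'd' (i=0, period=1)
emit factor 2: 'ccf' (i=1, period=3)
emit factor 3: 'bg' (i=4, period=2)
emit factor 4: 'abbhdgdg' (i=6, period=8)
emit factor 5: 'aaafbfgfahcggfcbfbcceccd' (i=14, period=24)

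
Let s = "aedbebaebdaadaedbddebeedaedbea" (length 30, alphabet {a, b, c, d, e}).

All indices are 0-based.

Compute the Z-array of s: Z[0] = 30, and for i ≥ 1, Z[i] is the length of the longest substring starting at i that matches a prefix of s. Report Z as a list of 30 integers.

Z[0]=30
i=1: i≥r, start 0; Z[1]=0
i=2: i≥r, start 0; Z[2]=0
i=3: i≥r, start 0; Z[3]=0
i=4: i≥r, start 0; Z[4]=0
i=5: i≥r, start 0; Z[5]=0
i=6: i≥r, start 0; Z[6]=2 extend→box=[6,8)
i=7: min(r-i=1, Z[1]=0)=0; Z[7]=0
i=8: i≥r, start 0; Z[8]=0
i=9: i≥r, start 0; Z[9]=0
i=10: i≥r, start 0; Z[10]=1 extend→box=[10,11)
i=11: i≥r, start 0; Z[11]=1 extend→box=[11,12)
i=12: i≥r, start 0; Z[12]=0
i=13: i≥r, start 0; Z[13]=4 extend→box=[13,17)
i=14: min(r-i=3, Z[1]=0)=0; Z[14]=0
i=15: min(r-i=2, Z[2]=0)=0; Z[15]=0
i=16: min(r-i=1, Z[3]=0)=0; Z[16]=0
i=17: i≥r, start 0; Z[17]=0
i=18: i≥r, start 0; Z[18]=0
i=19: i≥r, start 0; Z[19]=0
i=20: i≥r, start 0; Z[20]=0
i=21: i≥r, start 0; Z[21]=0
i=22: i≥r, start 0; Z[22]=0
i=23: i≥r, start 0; Z[23]=0
i=24: i≥r, start 0; Z[24]=5 extend→box=[24,29)
i=25: min(r-i=4, Z[1]=0)=0; Z[25]=0
i=26: min(r-i=3, Z[2]=0)=0; Z[26]=0
i=27: min(r-i=2, Z[3]=0)=0; Z[27]=0
i=28: min(r-i=1, Z[4]=0)=0; Z[28]=0
i=29: i≥r, start 0; Z[29]=1 extend→box=[29,30)

[30, 0, 0, 0, 0, 0, 2, 0, 0, 0, 1, 1, 0, 4, 0, 0, 0, 0, 0, 0, 0, 0, 0, 0, 5, 0, 0, 0, 0, 1]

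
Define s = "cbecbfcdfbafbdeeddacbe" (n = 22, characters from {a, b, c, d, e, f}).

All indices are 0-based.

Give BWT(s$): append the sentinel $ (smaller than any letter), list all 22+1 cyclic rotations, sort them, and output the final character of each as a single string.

edbffccca$efdebcbbeddab

rank  rotation                 last
    0  $cbecbfcdfbafbdeeddacbe  e
    1  acbe$cbecbfcdfbafbdeedd  d
    2  afbdeeddacbe$cbecbfcdfb  b
    3  bafbdeeddacbe$cbecbfcdf  f
    4  bdeeddacbe$cbecbfcdfbaf  f
    5  be$cbecbfcdfbafbdeeddac  c
    6  becbfcdfbafbdeeddacbe$c  c
    7  bfcdfbafbdeeddacbe$cbec  c
    8  cbe$cbecbfcdfbafbdeedda  a
    9  cbecbfcdfbafbdeeddacbe$  $
   10  cbfcdfbafbdeeddacbe$cbe  e
   11  cdfbafbdeeddacbe$cbecbf  f
   12  dacbe$cbecbfcdfbafbdeed  d
   13  ddacbe$cbecbfcdfbafbdee  e
   14  deeddacbe$cbecbfcdfbafb  b
   15  dfbafbdeeddacbe$cbecbfc  c
   16  e$cbecbfcdfbafbdeeddacb  b
   17  ecbfcdfbafbdeeddacbe$cb  b
   18  eddacbe$cbecbfcdfbafbde  e
   19  eeddacbe$cbecbfcdfbafbd  d
   20  fbafbdeeddacbe$cbecbfcd  d
   21  fbdeeddacbe$cbecbfcdfba  a
   22  fcdfbafbdeeddacbe$cbecb  b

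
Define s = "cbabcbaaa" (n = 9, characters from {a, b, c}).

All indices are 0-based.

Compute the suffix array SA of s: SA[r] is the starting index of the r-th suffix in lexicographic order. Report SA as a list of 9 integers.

[8, 7, 6, 2, 5, 1, 3, 4, 0]

rank→(start, suffix):
  0 → (8, 'a')
  1 → (7, 'aa')
  2 → (6, 'aaa')
  3 → (2, 'abcbaaa')
  4 → (5, 'baaa')
  5 → (1, 'babcbaaa')
  6 → (3, 'bcbaaa')
  7 → (4, 'cbaaa')
  8 → (0, 'cbabcbaaa')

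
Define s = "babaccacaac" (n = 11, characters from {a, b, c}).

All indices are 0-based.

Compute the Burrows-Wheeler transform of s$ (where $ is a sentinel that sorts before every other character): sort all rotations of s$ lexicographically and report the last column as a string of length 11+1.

ccbacb$aaaca

rank  rotation      last
    0  $babaccacaac  c
    1  aac$babaccac  c
    2  abaccacaac$b  b
    3  ac$babaccaca  a
    4  acaac$babacc  c
    5  accacaac$bab  b
    6  babaccacaac$  $
    7  baccacaac$ba  a
    8  c$babaccacaa  a
    9  caac$babacca  a
   10  cacaac$babac  c
   11  ccacaac$baba  a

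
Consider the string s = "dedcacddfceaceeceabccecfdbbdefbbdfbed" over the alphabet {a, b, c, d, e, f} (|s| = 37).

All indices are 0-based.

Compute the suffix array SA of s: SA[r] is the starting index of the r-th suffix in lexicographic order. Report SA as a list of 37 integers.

[17, 4, 11, 25, 30, 18, 26, 31, 34, 3, 19, 5, 15, 9, 20, 12, 22, 36, 24, 2, 6, 0, 27, 32, 7, 16, 10, 14, 21, 35, 1, 13, 28, 29, 33, 8, 23]

rank | idx | suffix
   0 |  17 | abccecfdbbdefbbdfbed
   1 |   4 | acddfceaceeceabccecfdbbdefbbdfbed
   2 |  11 | aceeceabccecfdbbdefbbdfbed
   3 |  25 | bbdefbbdfbed
   4 |  30 | bbdfbed
   5 |  18 | bccecfdbbdefbbdfbed
   6 |  26 | bdefbbdfbed
   7 |  31 | bdfbed
   8 |  34 | bed
   9 |   3 | cacddfceaceeceabccecfdbbdefbbdfbed
  10 |  19 | ccecfdbbdefbbdfbed
  11 |   5 | cddfceaceeceabccecfdbbdefbbdfbed
  12 |  15 | ceabccecfdbbdefbbdfbed
  13 |   9 | ceaceeceabccecfdbbdefbbdfbed
  14 |  20 | cecfdbbdefbbdfbed
  15 |  12 | ceeceabccecfdbbdefbbdfbed
  16 |  22 | cfdbbdefbbdfbed
  17 |  36 | d
  18 |  24 | dbbdefbbdfbed
  19 |   2 | dcacddfceaceeceabccecfdbbdefbbdfbed
  20 |   6 | ddfceaceeceabccecfdbbdefbbdfbed
  21 |   0 | dedcacddfceaceeceabccecfdbbdefbbdfbed
  22 |  27 | defbbdfbed
  23 |  32 | dfbed
  24 |   7 | dfceaceeceabccecfdbbdefbbdfbed
  25 |  16 | eabccecfdbbdefbbdfbed
  26 |  10 | eaceeceabccecfdbbdefbbdfbed
  27 |  14 | eceabccecfdbbdefbbdfbed
  28 |  21 | ecfdbbdefbbdfbed
  29 |  35 | ed
  30 |   1 | edcacddfceaceeceabccecfdbbdefbbdfbed
  31 |  13 | eeceabccecfdbbdefbbdfbed
  32 |  28 | efbbdfbed
  33 |  29 | fbbdfbed
  34 |  33 | fbed
  35 |   8 | fceaceeceabccecfdbbdefbbdfbed
  36 |  23 | fdbbdefbbdfbed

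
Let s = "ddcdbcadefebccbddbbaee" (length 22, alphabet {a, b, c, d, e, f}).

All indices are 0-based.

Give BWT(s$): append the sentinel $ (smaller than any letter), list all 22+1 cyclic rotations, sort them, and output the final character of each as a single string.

rank  rotation                 last
    0  $ddcdbcadefebccbddbbaee  e
    1  adefebccbddbbaee$ddcdbc  c
    2  aee$ddcdbcadefebccbddbb  b
    3  baee$ddcdbcadefebccbddb  b
    4  bbaee$ddcdbcadefebccbdd  d
    5  bcadefebccbddbbaee$ddcd  d
    6  bccbddbbaee$ddcdbcadefe  e
    7  bddbbaee$ddcdbcadefebcc  c
    8  cadefebccbddbbaee$ddcdb  b
    9  cbddbbaee$ddcdbcadefebc  c
   10  ccbddbbaee$ddcdbcadefeb  b
   11  cdbcadefebccbddbbaee$dd  d
   12  dbbaee$ddcdbcadefebccbd  d
   13  dbcadefebccbddbbaee$ddc  c
   14  dcdbcadefebccbddbbaee$d  d
   15  ddbbaee$ddcdbcadefebccb  b
   16  ddcdbcadefebccbddbbaee$  $
   17  defebccbddbbaee$ddcdbca  a
   18  e$ddcdbcadefebccbddbbae  e
   19  ebccbddbbaee$ddcdbcadef  f
   20  ee$ddcdbcadefebccbddbba  a
   21  efebccbddbbaee$ddcdbcad  d
   22  febccbddbbaee$ddcdbcade  e

ecbbddecbcbddcdb$aefade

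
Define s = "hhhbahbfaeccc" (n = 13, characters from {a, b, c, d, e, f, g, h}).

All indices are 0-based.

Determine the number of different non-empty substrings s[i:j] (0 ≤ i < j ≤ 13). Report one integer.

81

sorted suffixes:
  #0 SA[0]=8  'aeccc'
  #1 SA[1]=4  'ahbfaeccc'
  #2 SA[2]=3  'bahbfaeccc'
  #3 SA[3]=6  'bfaeccc'
  #4 SA[4]=12  'c'
  #5 SA[5]=11  'cc'
  #6 SA[6]=10  'ccc'
  #7 SA[7]=9  'eccc'
  #8 SA[8]=7  'faeccc'
  #9 SA[9]=2  'hbahbfaeccc'
  #10 SA[10]=5  'hbfaeccc'
  #11 SA[11]=1  'hhbahbfaeccc'
  #12 SA[12]=0  'hhhbahbfaeccc'

SA = [8, 4, 3, 6, 12, 11, 10, 9, 7, 2, 5, 1, 0]
i: (SA[i-1],SA[i]) lcp shared
  1: (8,4) 1 'a'
  2: (4,3) 0 ''
  3: (3,6) 1 'b'
  4: (6,12) 0 ''
  5: (12,11) 1 'c'
  6: (11,10) 2 'cc'
  7: (10,9) 0 ''
  8: (9,7) 0 ''
  9: (7,2) 0 ''
  10: (2,5) 2 'hb'
  11: (5,1) 1 'h'
  12: (1,0) 2 'hh'

n(n+1)/2 = 13·14/2 = 91
Σ LCP = 0 + 1 + 0 + 1 + 0 + 1 + 2 + 0 + 0 + 0 + 2 + 1 + 2 = 10
distinct = 91 − 10 = 81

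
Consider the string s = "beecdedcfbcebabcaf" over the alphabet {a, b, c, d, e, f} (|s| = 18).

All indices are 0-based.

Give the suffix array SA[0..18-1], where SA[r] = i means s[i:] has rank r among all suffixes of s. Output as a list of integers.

[13, 16, 12, 14, 9, 0, 15, 3, 10, 7, 6, 4, 11, 2, 5, 1, 17, 8]

rank→(start, suffix):
  0 → (13, 'abcaf')
  1 → (16, 'af')
  2 → (12, 'babcaf')
  3 → (14, 'bcaf')
  4 → (9, 'bcebabcaf')
  5 → (0, 'beecdedcfbcebabcaf')
  6 → (15, 'caf')
  7 → (3, 'cdedcfbcebabcaf')
  8 → (10, 'cebabcaf')
  9 → (7, 'cfbcebabcaf')
  10 → (6, 'dcfbcebabcaf')
  11 → (4, 'dedcfbcebabcaf')
  12 → (11, 'ebabcaf')
  13 → (2, 'ecdedcfbcebabcaf')
  14 → (5, 'edcfbcebabcaf')
  15 → (1, 'eecdedcfbcebabcaf')
  16 → (17, 'f')
  17 → (8, 'fbcebabcaf')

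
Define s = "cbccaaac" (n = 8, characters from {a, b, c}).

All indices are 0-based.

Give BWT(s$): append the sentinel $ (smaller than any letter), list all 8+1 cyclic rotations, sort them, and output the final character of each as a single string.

rank  rotation   last
    0  $cbccaaac  c
    1  aaac$cbcc  c
    2  aac$cbcca  a
    3  ac$cbccaa  a
    4  bccaaac$c  c
    5  c$cbccaaa  a
    6  caaac$cbc  c
    7  cbccaaac$  $
    8  ccaaac$cb  b

ccaacac$b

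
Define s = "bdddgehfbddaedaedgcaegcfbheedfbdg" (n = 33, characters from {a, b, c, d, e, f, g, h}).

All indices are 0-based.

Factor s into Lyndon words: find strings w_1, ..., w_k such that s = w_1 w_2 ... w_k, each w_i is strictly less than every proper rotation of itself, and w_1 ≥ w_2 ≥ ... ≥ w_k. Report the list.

emit factor 1: 'bdddgehf' (i=0, period=8)
emit factor 2: 'bdd' (i=8, period=3)
emit factor 3: 'aedaedgcaegcfbheedfbdg' (i=11, period=22)

["bdddgehf", "bdd", "aedaedgcaegcfbheedfbdg"]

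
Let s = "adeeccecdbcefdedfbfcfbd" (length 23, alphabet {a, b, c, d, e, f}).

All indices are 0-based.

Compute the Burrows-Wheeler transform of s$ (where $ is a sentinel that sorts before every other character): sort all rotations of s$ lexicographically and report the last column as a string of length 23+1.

d$dffeecbfbcfaeecddccdbe

rank  rotation                  last
    0  $adeeccecdbcefdedfbfcfbd  d
    1  adeeccecdbcefdedfbfcfbd$  $
    2  bcefdedfbfcfbd$adeeccecd  d
    3  bd$adeeccecdbcefdedfbfcf  f
    4  bfcfbd$adeeccecdbcefdedf  f
    5  ccecdbcefdedfbfcfbd$adee  e
    6  cdbcefdedfbfcfbd$adeecce  e
    7  cecdbcefdedfbfcfbd$adeec  c
    8  cefdedfbfcfbd$adeeccecdb  b
    9  cfbd$adeeccecdbcefdedfbf  f
   10  d$adeeccecdbcefdedfbfcfb  b
   11  dbcefdedfbfcfbd$adeeccec  c
   12  dedfbfcfbd$adeeccecdbcef  f
   13  deeccecdbcefdedfbfcfbd$a  a
   14  dfbfcfbd$adeeccecdbcefde  e
   15  eccecdbcefdedfbfcfbd$ade  e
   16  ecdbcefdedfbfcfbd$adeecc  c
   17  edfbfcfbd$adeeccecdbcefd  d
   18  eeccecdbcefdedfbfcfbd$ad  d
   19  efdedfbfcfbd$adeeccecdbc  c
   20  fbd$adeeccecdbcefdedfbfc  c
   21  fbfcfbd$adeeccecdbcefded  d
   22  fcfbd$adeeccecdbcefdedfb  b
   23  fdedfbfcfbd$adeeccecdbce  e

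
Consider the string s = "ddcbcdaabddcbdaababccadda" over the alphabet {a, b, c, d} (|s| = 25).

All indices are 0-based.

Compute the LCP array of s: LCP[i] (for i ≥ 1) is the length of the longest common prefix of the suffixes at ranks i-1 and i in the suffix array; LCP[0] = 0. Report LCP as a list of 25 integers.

[0, 1, 3, 1, 2, 2, 1, 0, 1, 2, 1, 2, 0, 1, 2, 1, 1, 0, 2, 4, 1, 3, 1, 2, 4]

rank | idx | suffix
   0 |  24 | a
   1 |  14 | aababccadda
   2 |   6 | aabddcbdaababccadda
   3 |  15 | ababccadda
   4 |  17 | abccadda
   5 |   7 | abddcbdaababccadda
   6 |  21 | adda
   7 |  16 | babccadda
   8 |  18 | bccadda
   9 |   3 | bcdaabddcbdaababccadda
  10 |  12 | bdaababccadda
  11 |   8 | bddcbdaababccadda
  12 |  20 | cadda
  13 |   2 | cbcdaabddcbdaababccadda
  14 |  11 | cbdaababccadda
  15 |  19 | ccadda
  16 |   4 | cdaabddcbdaababccadda
  17 |  23 | da
  18 |  13 | daababccadda
  19 |   5 | daabddcbdaababccadda
  20 |   1 | dcbcdaabddcbdaababccadda
  21 |  10 | dcbdaababccadda
  22 |  22 | dda
  23 |   0 | ddcbcdaabddcbdaababccadda
  24 |   9 | ddcbdaababccadda

SA = [24, 14, 6, 15, 17, 7, 21, 16, 18, 3, 12, 8, 20, 2, 11, 19, 4, 23, 13, 5, 1, 10, 22, 0, 9]
[i] adj suffixes → lcp
  [1] 24/14 → 1 ('a')
  [2] 14/6 → 3 ('aab')
  [3] 6/15 → 1 ('a')
  [4] 15/17 → 2 ('ab')
  [5] 17/7 → 2 ('ab')
  [6] 7/21 → 1 ('a')
  [7] 21/16 → 0 ('')
  [8] 16/18 → 1 ('b')
  [9] 18/3 → 2 ('bc')
  [10] 3/12 → 1 ('b')
  [11] 12/8 → 2 ('bd')
  [12] 8/20 → 0 ('')
  [13] 20/2 → 1 ('c')
  [14] 2/11 → 2 ('cb')
  [15] 11/19 → 1 ('c')
  [16] 19/4 → 1 ('c')
  [17] 4/23 → 0 ('')
  [18] 23/13 → 2 ('da')
  [19] 13/5 → 4 ('daab')
  [20] 5/1 → 1 ('d')
  [21] 1/10 → 3 ('dcb')
  [22] 10/22 → 1 ('d')
  [23] 22/0 → 2 ('dd')
  [24] 0/9 → 4 ('ddcb')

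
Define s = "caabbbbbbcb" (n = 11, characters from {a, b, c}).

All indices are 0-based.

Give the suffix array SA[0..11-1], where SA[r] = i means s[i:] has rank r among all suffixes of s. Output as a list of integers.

[1, 2, 10, 3, 4, 5, 6, 7, 8, 0, 9]

rank | idx | suffix
   0 |   1 | aabbbbbbcb
   1 |   2 | abbbbbbcb
   2 |  10 | b
   3 |   3 | bbbbbbcb
   4 |   4 | bbbbbcb
   5 |   5 | bbbbcb
   6 |   6 | bbbcb
   7 |   7 | bbcb
   8 |   8 | bcb
   9 |   0 | caabbbbbbcb
  10 |   9 | cb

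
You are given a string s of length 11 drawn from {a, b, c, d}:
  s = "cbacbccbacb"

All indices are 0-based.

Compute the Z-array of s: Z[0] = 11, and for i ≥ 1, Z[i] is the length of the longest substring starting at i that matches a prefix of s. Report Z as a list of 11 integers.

Z[0]=11
i=1: fresh scan; Z[1]=0
i=2: fresh scan; Z[2]=0
i=3: fresh scan; Z[3]=2 extend→box=[3,5)
i=4: min(r-i=1, Z[1]=0)=0; Z[4]=0
i=5: fresh scan; Z[5]=1 extend→box=[5,6)
i=6: fresh scan; Z[6]=5 extend→box=[6,11)
i=7: min(r-i=4, Z[1]=0)=0; Z[7]=0
i=8: min(r-i=3, Z[2]=0)=0; Z[8]=0
i=9: min(r-i=2, Z[3]=2)=2; Z[9]=2
i=10: min(r-i=1, Z[4]=0)=0; Z[10]=0

[11, 0, 0, 2, 0, 1, 5, 0, 0, 2, 0]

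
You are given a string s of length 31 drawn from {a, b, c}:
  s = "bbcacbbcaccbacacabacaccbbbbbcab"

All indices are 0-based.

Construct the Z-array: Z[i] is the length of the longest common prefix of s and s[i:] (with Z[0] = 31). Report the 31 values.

[31, 1, 0, 0, 0, 5, 1, 0, 0, 0, 0, 1, 0, 0, 0, 0, 0, 1, 0, 0, 0, 0, 0, 2, 2, 2, 4, 1, 0, 0, 1]

Z[0]=31
i=1: i≥r, start 0; Z[1]=1 grow→box=[1,2)
i=2: i≥r, start 0; Z[2]=0
i=3: i≥r, start 0; Z[3]=0
i=4: i≥r, start 0; Z[4]=0
i=5: i≥r, start 0; Z[5]=5 grow→box=[5,10)
i=6: min(r-i=4, Z[1]=1)=1; Z[6]=1
i=7: min(r-i=3, Z[2]=0)=0; Z[7]=0
i=8: min(r-i=2, Z[3]=0)=0; Z[8]=0
i=9: min(r-i=1, Z[4]=0)=0; Z[9]=0
i=10: i≥r, start 0; Z[10]=0
i=11: i≥r, start 0; Z[11]=1 grow→box=[11,12)
i=12: i≥r, start 0; Z[12]=0
i=13: i≥r, start 0; Z[13]=0
i=14: i≥r, start 0; Z[14]=0
i=15: i≥r, start 0; Z[15]=0
i=16: i≥r, start 0; Z[16]=0
i=17: i≥r, start 0; Z[17]=1 grow→box=[17,18)
i=18: i≥r, start 0; Z[18]=0
i=19: i≥r, start 0; Z[19]=0
i=20: i≥r, start 0; Z[20]=0
i=21: i≥r, start 0; Z[21]=0
i=22: i≥r, start 0; Z[22]=0
i=23: i≥r, start 0; Z[23]=2 grow→box=[23,25)
i=24: min(r-i=1, Z[1]=1)=1; Z[24]=2 grow→box=[24,26)
i=25: min(r-i=1, Z[1]=1)=1; Z[25]=2 grow→box=[25,27)
i=26: min(r-i=1, Z[1]=1)=1; Z[26]=4 grow→box=[26,30)
i=27: min(r-i=3, Z[1]=1)=1; Z[27]=1
i=28: min(r-i=2, Z[2]=0)=0; Z[28]=0
i=29: min(r-i=1, Z[3]=0)=0; Z[29]=0
i=30: i≥r, start 0; Z[30]=1 grow→box=[30,31)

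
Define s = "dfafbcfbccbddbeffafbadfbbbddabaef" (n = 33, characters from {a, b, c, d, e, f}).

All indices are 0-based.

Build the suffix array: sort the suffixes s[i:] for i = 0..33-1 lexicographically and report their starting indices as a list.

rank | idx | suffix
   0 |  28 | abaef
   1 |  20 | adfbbbddabaef
   2 |  30 | aef
   3 |  17 | afbadfbbbddabaef
   4 |   2 | afbcfbccbddbeffafbadfbbbddabaef
   5 |  19 | badfbbbddabaef
   6 |  29 | baef
   7 |  23 | bbbddabaef
   8 |  24 | bbddabaef
   9 |   7 | bccbddbeffafbadfbbbddabaef
  10 |   4 | bcfbccbddbeffafbadfbbbddabaef
  11 |  25 | bddabaef
  12 |  10 | bddbeffafbadfbbbddabaef
  13 |  13 | beffafbadfbbbddabaef
  14 |   9 | cbddbeffafbadfbbbddabaef
  15 |   8 | ccbddbeffafbadfbbbddabaef
  16 |   5 | cfbccbddbeffafbadfbbbddabaef
  17 |  27 | dabaef
  18 |  12 | dbeffafbadfbbbddabaef
  19 |  26 | ddabaef
  20 |  11 | ddbeffafbadfbbbddabaef
  21 |   0 | dfafbcfbccbddbeffafbadfbbbddabaef
  22 |  21 | dfbbbddabaef
  23 |  31 | ef
  24 |  14 | effafbadfbbbddabaef
  25 |  32 | f
  26 |  16 | fafbadfbbbddabaef
  27 |   1 | fafbcfbccbddbeffafbadfbbbddabaef
  28 |  18 | fbadfbbbddabaef
  29 |  22 | fbbbddabaef
  30 |   6 | fbccbddbeffafbadfbbbddabaef
  31 |   3 | fbcfbccbddbeffafbadfbbbddabaef
  32 |  15 | ffafbadfbbbddabaef

[28, 20, 30, 17, 2, 19, 29, 23, 24, 7, 4, 25, 10, 13, 9, 8, 5, 27, 12, 26, 11, 0, 21, 31, 14, 32, 16, 1, 18, 22, 6, 3, 15]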